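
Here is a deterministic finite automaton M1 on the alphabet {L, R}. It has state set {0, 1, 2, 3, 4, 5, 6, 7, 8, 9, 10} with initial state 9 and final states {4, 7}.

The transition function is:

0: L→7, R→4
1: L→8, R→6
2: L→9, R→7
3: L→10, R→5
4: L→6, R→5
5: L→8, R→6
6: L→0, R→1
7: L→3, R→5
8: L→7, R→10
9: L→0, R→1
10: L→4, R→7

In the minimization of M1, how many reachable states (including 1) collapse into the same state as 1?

Reachable states from the start: {0,1,3,4,5,6,7,8,9,10}. Unreachable: {2} — drop them.
Start with accepting vs non-accepting: {4,7} | {0,1,3,5,6,8,9,10}.
Refine {0,1,3,5,6,8,9,10} on symbol L: members go to different blocks, giving {1,3,5,6,9} and {0,8,10}.
Split {0,8,10} by δ(·,R) → {0,10} and {8}.
Refine {1,3,5,6,9} on symbol L: members go to different blocks, giving {3,6,9} and {1,5}.
Stable partition: {4,7} | {3,6,9} | {0,10} | {8} | {1,5} — 5 equivalence classes.
The equivalence class containing 1 is {1,5}, of size 2.

2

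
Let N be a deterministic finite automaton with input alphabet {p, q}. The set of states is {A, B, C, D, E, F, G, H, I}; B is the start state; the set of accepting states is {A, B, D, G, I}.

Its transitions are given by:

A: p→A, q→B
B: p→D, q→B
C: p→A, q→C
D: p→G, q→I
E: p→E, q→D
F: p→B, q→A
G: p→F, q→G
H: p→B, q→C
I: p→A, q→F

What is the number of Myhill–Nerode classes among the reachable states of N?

6

Reachable states from the start: {A,B,D,F,G,I}. Unreachable: {C,E,H} — drop them.
P0 = {A,B,D,G,I} | {F}.
On input p, block {A,B,D,G,I} splits into {A,B,D,I} and {G}.
On input p, block {A,B,D,I} splits into {A,B,I} and {D}.
Split {A,B,I} by δ(·,p) → {A,I} and {B}.
Refine {A,I} on symbol q: members go to different blocks, giving {A} and {I}.
The partition is now stable with 6 blocks: {A} | {F} | {G} | {D} | {B} | {I}.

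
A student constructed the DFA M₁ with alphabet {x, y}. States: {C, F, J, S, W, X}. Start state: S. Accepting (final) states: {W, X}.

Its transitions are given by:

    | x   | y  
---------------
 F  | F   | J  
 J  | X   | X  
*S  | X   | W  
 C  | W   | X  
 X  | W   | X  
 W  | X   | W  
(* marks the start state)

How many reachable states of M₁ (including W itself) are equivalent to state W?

First remove the unreachable states {C,F,J}; 3 states remain.
Start with accepting vs non-accepting: {W,X} | {S}.
No further refinement is possible. Final partition (2 blocks): {W,X} | {S}.
State W belongs to the block {W,X}, which has 2 states.

2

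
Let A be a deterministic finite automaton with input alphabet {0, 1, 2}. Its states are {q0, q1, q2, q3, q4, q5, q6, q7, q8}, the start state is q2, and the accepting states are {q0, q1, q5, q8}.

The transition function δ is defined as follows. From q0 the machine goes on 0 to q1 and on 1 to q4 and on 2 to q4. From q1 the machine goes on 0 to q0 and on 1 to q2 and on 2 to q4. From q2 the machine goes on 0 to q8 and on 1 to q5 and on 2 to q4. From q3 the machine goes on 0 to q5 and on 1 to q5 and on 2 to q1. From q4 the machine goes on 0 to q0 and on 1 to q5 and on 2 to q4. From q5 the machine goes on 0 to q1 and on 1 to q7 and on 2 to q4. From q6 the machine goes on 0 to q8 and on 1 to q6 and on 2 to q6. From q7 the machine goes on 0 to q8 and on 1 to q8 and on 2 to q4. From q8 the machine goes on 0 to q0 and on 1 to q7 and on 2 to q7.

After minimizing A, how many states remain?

2

Reachable states from the start: {q0,q1,q2,q4,q5,q7,q8}. Unreachable: {q3,q6} — drop them.
P0 = {q0,q1,q5,q8} | {q2,q4,q7}.
Stable partition: {q0,q1,q5,q8} | {q2,q4,q7} — 2 equivalence classes.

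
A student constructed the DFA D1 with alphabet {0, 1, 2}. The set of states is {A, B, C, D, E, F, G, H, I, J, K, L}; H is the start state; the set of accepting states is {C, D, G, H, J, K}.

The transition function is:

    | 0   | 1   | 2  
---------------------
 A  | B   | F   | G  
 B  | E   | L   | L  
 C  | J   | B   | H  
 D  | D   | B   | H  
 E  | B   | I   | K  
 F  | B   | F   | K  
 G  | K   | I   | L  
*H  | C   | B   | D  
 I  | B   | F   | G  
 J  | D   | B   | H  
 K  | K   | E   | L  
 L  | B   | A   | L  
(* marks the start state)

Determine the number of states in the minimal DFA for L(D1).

5

All states are reachable from the start state.
Initial partition by acceptance: {C,D,G,H,J,K} | {A,B,E,F,I,L}.
On input 2, block {C,D,G,H,J,K} splits into {C,D,H,J} and {G,K}.
Split {A,B,E,F,I,L} by δ(·,2) → {A,E,F,I} and {B,L}.
On input 0, block {B,L} splits into {B} and {L}.
No further refinement is possible. Final partition (5 blocks): {C,D,H,J} | {A,E,F,I} | {G,K} | {B} | {L}.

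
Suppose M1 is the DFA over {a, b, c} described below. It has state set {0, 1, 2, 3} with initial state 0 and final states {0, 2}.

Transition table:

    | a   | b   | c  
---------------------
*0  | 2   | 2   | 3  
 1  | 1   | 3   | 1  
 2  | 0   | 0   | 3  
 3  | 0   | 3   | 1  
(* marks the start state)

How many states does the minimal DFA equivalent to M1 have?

3

All states are reachable from the start state.
Initial partition by acceptance: {0,2} | {1,3}.
Refine {1,3} on symbol a: members go to different blocks, giving {1} and {3}.
Stable partition: {0,2} | {1} | {3} — 3 equivalence classes.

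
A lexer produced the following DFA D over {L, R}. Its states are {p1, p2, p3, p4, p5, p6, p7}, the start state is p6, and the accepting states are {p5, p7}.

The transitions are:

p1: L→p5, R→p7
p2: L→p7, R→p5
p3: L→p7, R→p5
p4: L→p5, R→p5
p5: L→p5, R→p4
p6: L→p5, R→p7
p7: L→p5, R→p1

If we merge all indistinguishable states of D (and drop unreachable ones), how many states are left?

First remove the unreachable states {p2,p3}; 5 states remain.
Initial partition by acceptance: {p5,p7} | {p1,p4,p6}.
No further refinement is possible. Final partition (2 blocks): {p5,p7} | {p1,p4,p6}.

2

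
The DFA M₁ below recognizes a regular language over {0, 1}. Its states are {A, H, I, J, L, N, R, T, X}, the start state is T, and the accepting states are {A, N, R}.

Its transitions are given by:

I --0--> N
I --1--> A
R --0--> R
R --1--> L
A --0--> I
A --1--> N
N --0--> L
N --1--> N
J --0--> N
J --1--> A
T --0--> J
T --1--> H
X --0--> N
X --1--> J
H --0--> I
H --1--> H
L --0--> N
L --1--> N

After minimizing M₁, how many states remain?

3

Reachable states from the start: {A,H,I,J,L,N,T}. Unreachable: {R,X} — drop them.
Start with accepting vs non-accepting: {A,N} | {H,I,J,L,T}.
On input 0, block {H,I,J,L,T} splits into {I,J,L} and {H,T}.
The partition is now stable with 3 blocks: {A,N} | {I,J,L} | {H,T}.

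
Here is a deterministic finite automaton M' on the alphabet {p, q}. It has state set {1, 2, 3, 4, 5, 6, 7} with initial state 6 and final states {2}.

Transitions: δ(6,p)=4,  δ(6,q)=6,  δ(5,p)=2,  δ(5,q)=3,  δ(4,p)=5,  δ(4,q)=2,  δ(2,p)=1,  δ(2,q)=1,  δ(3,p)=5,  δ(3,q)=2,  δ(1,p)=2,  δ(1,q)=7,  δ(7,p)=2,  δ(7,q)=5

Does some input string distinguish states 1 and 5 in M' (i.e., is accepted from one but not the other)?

All states are reachable from the start state.
Start with accepting vs non-accepting: {2} | {1,3,4,5,6,7}.
On input p, block {1,3,4,5,6,7} splits into {1,5,7} and {3,4,6}.
Refine {1,5,7} on symbol q: members go to different blocks, giving {1,7} and {5}.
Split {1,7} by δ(·,q) → {1} and {7}.
Split {3,4,6} by δ(·,p) → {3,4} and {6}.
The partition is now stable with 6 blocks: {2} | {1} | {3,4} | {5} | {7} | {6}.
1 and 5 end up in different blocks, so they are distinguishable. For instance, the string 'qp' is accepted from only 1.

Yes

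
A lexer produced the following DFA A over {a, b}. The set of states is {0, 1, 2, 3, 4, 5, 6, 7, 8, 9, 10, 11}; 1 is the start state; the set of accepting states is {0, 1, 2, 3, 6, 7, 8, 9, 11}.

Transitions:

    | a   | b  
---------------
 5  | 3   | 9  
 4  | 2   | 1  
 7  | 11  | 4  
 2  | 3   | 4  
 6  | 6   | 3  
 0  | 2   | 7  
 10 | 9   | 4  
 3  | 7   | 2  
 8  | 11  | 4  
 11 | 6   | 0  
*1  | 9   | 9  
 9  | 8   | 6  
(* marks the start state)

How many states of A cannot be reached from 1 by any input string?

Starting at 1 and following transitions, the reachable set is {0, 1, 2, 3, 4, 6, 7, 8, 9, 11}. That leaves 5, 10 unreachable — 2 in total.

2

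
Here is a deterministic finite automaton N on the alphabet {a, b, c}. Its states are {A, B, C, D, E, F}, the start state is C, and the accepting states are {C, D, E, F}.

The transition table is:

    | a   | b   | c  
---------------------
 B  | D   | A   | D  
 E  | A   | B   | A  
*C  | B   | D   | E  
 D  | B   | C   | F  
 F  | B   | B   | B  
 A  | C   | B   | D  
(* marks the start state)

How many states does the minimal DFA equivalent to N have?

Start with accepting vs non-accepting: {C,D,E,F} | {A,B}.
Split {C,D,E,F} by δ(·,b) → {C,D} and {E,F}.
No further refinement is possible. Final partition (3 blocks): {C,D} | {A,B} | {E,F}.

3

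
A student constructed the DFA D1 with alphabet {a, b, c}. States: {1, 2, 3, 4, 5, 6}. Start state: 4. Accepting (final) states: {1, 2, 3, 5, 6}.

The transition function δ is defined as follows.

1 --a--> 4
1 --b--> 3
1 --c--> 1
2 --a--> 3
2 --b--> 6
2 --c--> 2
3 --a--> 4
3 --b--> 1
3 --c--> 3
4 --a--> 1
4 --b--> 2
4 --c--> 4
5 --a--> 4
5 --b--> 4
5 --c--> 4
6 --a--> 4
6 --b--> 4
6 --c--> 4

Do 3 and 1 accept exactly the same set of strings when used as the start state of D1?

States {5} cannot be reached from the start state, so discard them.
Initial partition by acceptance: {1,2,3,6} | {4}.
On input a, block {1,2,3,6} splits into {1,3,6} and {2}.
Split {1,3,6} by δ(·,b) → {1,3} and {6}.
The partition is now stable with 4 blocks: {1,3} | {4} | {2} | {6}.
3 and 1 lie in the same block of the stable partition, so they are equivalent — no string distinguishes them.

Yes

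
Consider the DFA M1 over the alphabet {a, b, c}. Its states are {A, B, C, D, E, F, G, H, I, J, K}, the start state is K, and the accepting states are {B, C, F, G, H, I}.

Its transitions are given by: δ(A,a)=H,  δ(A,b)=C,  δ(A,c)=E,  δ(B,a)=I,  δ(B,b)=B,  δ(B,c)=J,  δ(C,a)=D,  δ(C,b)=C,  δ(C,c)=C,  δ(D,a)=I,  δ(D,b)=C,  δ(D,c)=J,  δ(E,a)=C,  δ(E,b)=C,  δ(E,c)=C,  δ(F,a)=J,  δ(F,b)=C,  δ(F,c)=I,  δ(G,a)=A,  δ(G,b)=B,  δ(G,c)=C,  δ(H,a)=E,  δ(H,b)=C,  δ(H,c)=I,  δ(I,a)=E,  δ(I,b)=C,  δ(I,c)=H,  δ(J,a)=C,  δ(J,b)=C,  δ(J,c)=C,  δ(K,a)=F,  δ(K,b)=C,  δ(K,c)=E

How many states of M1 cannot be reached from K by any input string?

3

No path from K leads to A, B, G; the other 8 states are all reachable.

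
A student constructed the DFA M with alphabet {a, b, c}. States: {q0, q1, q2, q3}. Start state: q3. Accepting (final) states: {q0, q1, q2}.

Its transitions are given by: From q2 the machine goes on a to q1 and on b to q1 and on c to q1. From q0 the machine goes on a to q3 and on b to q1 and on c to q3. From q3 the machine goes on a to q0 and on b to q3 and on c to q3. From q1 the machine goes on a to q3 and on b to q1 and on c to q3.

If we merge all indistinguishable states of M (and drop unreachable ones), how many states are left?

Reachable states from the start: {q0,q1,q3}. Unreachable: {q2} — drop them.
Initial partition by acceptance: {q0,q1} | {q3}.
The partition is now stable with 2 blocks: {q0,q1} | {q3}.

2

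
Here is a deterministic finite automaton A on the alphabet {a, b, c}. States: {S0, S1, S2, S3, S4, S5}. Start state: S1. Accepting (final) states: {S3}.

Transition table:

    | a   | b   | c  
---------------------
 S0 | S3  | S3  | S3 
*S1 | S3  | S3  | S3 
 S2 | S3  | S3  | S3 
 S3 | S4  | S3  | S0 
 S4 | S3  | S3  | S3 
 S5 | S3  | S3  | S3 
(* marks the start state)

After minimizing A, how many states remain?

Reachable states from the start: {S0,S1,S3,S4}. Unreachable: {S2,S5} — drop them.
Initial partition by acceptance: {S3} | {S0,S1,S4}.
Stable partition: {S3} | {S0,S1,S4} — 2 equivalence classes.

2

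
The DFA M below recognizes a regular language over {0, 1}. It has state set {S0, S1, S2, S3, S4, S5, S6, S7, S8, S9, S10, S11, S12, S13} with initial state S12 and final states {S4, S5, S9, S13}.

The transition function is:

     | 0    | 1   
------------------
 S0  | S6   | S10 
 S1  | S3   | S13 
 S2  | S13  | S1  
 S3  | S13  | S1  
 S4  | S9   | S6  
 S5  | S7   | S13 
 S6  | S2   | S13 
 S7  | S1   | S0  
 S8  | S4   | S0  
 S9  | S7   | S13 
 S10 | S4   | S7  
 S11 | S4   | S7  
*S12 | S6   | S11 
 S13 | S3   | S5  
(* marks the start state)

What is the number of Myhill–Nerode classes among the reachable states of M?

States {S8} cannot be reached from the start state, so discard them.
Initial partition by acceptance: {S4,S5,S9,S13} | {S0,S1,S2,S3,S6,S7,S10,S11,S12}.
On input 0, block {S4,S5,S9,S13} splits into {S5,S9,S13} and {S4}.
Refine {S0,S1,S2,S3,S6,S7,S10,S11,S12} on symbol 0: members go to different blocks, giving {S0,S1,S6,S7,S12} and {S2,S3} and {S10,S11}.
Refine {S5,S9,S13} on symbol 0: members go to different blocks, giving {S5,S9} and {S13}.
On input 0, block {S0,S1,S6,S7,S12} splits into {S0,S7,S12} and {S1,S6}.
Split {S0,S7,S12} by δ(·,1) → {S0,S12} and {S7}.
Stable partition: {S5,S9} | {S0,S12} | {S4} | {S2,S3} | {S10,S11} | {S13} | {S1,S6} | {S7} — 8 equivalence classes.

8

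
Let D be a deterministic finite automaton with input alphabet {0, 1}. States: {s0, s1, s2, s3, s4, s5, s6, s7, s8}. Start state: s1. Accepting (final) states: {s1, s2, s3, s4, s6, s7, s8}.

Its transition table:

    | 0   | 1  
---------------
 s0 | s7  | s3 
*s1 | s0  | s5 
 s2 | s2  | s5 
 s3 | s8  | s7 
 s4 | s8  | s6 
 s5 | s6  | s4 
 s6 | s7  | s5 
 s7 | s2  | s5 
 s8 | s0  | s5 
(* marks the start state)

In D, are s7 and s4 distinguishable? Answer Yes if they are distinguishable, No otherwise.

Every state is reachable, so we keep all 9.
P0 = {s1,s2,s3,s4,s6,s7,s8} | {s0,s5}.
Split {s1,s2,s3,s4,s6,s7,s8} by δ(·,0) → {s2,s3,s4,s6,s7} and {s1,s8}.
Refine {s2,s3,s4,s6,s7} on symbol 0: members go to different blocks, giving {s2,s6,s7} and {s3,s4}.
No further refinement is possible. Final partition (4 blocks): {s2,s6,s7} | {s0,s5} | {s1,s8} | {s3,s4}.
s7 and s4 end up in different blocks, so they are distinguishable. For instance, the string '1' is accepted from only s4.

Yes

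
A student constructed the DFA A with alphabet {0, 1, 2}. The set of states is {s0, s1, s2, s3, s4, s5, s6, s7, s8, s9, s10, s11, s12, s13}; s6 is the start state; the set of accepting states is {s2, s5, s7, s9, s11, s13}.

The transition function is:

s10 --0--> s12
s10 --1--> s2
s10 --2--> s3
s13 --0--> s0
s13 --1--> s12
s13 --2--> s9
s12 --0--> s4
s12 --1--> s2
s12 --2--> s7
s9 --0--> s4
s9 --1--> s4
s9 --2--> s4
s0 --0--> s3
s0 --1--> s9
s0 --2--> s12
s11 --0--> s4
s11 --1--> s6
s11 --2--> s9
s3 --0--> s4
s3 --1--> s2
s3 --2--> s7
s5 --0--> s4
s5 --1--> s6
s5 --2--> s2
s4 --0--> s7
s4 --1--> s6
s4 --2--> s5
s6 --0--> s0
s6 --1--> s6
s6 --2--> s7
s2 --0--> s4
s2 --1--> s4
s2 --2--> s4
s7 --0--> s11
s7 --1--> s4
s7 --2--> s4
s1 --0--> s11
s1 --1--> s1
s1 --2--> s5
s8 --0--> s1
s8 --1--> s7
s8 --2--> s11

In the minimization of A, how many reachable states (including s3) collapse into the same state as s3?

States {s1,s8,s10,s13} cannot be reached from the start state, so discard them.
Start with accepting vs non-accepting: {s2,s5,s7,s9,s11} | {s0,s3,s4,s6,s12}.
Split {s2,s5,s7,s9,s11} by δ(·,0) → {s2,s5,s9,s11} and {s7}.
On input 2, block {s2,s5,s9,s11} splits into {s2,s9} and {s5,s11}.
On input 0, block {s0,s3,s4,s6,s12} splits into {s0,s3,s6,s12} and {s4}.
Split {s0,s3,s6,s12} by δ(·,0) → {s0,s6} and {s3,s12}.
On input 0, block {s0,s6} splits into {s0} and {s6}.
No further refinement is possible. Final partition (7 blocks): {s2,s9} | {s0} | {s7} | {s5,s11} | {s4} | {s3,s12} | {s6}.
The equivalence class containing s3 is {s3,s12}, of size 2.

2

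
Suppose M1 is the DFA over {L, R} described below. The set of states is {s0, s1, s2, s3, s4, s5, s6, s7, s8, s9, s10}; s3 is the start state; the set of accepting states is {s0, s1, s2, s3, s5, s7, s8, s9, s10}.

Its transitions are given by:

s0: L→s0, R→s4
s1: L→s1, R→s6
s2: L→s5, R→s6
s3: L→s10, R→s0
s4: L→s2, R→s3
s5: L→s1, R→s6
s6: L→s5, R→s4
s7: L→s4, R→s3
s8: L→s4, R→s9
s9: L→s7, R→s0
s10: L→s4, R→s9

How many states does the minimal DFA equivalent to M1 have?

6

States {s8} cannot be reached from the start state, so discard them.
Start with accepting vs non-accepting: {s0,s1,s2,s3,s5,s7,s9,s10} | {s4,s6}.
Split {s0,s1,s2,s3,s5,s7,s9,s10} by δ(·,L) → {s0,s1,s2,s3,s5,s9} and {s7,s10}.
Split {s0,s1,s2,s3,s5,s9} by δ(·,L) → {s0,s1,s2,s5} and {s3,s9}.
Split {s4,s6} by δ(·,R) → {s4} and {s6}.
On input R, block {s0,s1,s2,s5} splits into {s1,s2,s5} and {s0}.
The partition is now stable with 6 blocks: {s1,s2,s5} | {s4} | {s7,s10} | {s3,s9} | {s6} | {s0}.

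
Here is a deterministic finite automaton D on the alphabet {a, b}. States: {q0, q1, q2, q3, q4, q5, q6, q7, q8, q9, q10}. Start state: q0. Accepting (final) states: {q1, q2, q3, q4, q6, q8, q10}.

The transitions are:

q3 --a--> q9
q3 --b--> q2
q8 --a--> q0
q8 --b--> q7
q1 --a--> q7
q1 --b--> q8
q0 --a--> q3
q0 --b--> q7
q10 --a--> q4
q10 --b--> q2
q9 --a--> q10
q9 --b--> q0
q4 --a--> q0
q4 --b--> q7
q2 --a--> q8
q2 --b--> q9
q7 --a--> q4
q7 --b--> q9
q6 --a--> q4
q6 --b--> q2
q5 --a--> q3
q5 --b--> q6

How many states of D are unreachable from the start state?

3

BFS from q0 reaches {q0, q2, q3, q4, q7, q8, q9, q10}; the 3 state(s) q1, q5, q6 are never visited.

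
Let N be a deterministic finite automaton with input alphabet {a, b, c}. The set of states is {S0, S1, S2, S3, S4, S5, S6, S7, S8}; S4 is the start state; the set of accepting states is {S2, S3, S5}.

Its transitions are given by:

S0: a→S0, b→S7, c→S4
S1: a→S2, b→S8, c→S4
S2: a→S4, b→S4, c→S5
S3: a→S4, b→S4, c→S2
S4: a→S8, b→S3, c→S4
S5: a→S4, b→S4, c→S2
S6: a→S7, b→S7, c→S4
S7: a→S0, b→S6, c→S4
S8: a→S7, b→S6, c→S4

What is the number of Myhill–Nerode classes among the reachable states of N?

States {S1} cannot be reached from the start state, so discard them.
Initial partition by acceptance: {S2,S3,S5} | {S0,S4,S6,S7,S8}.
On input b, block {S0,S4,S6,S7,S8} splits into {S0,S6,S7,S8} and {S4}.
Stable partition: {S2,S3,S5} | {S0,S6,S7,S8} | {S4} — 3 equivalence classes.

3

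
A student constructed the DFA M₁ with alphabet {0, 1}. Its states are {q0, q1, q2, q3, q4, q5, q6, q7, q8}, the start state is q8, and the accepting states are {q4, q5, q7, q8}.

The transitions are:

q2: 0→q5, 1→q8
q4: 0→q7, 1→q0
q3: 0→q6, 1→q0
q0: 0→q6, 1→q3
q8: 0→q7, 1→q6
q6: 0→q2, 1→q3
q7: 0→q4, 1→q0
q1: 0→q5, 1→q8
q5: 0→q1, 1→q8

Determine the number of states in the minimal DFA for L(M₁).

6

All states are reachable from the start state.
Initial partition by acceptance: {q4,q5,q7,q8} | {q0,q1,q2,q3,q6}.
Split {q4,q5,q7,q8} by δ(·,0) → {q4,q7,q8} and {q5}.
Split {q0,q1,q2,q3,q6} by δ(·,0) → {q0,q3,q6} and {q1,q2}.
Split {q0,q3,q6} by δ(·,0) → {q0,q3} and {q6}.
On input 1, block {q4,q7,q8} splits into {q4,q7} and {q8}.
The partition is now stable with 6 blocks: {q4,q7} | {q0,q3} | {q5} | {q1,q2} | {q6} | {q8}.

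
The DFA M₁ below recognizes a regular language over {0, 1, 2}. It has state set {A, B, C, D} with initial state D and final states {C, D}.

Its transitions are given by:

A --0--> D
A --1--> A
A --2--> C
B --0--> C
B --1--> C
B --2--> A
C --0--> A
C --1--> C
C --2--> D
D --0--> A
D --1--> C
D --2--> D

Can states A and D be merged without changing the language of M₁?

No

States {B} cannot be reached from the start state, so discard them.
Start with accepting vs non-accepting: {C,D} | {A}.
The partition is now stable with 2 blocks: {C,D} | {A}.
A and D end up in different blocks, so they are distinguishable. For instance, the string 'ε' is accepted from only D.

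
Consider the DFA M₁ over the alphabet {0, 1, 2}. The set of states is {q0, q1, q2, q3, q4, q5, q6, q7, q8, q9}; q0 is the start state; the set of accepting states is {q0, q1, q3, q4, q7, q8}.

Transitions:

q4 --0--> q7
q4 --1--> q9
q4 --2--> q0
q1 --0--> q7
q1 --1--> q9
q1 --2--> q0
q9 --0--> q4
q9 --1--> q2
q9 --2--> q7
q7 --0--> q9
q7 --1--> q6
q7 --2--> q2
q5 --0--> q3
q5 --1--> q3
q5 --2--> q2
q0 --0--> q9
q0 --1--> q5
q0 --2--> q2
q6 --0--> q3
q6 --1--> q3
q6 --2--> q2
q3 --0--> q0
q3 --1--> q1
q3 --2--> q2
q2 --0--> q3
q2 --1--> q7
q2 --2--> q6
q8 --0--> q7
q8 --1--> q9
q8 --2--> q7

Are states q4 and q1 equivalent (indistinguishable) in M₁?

First remove the unreachable states {q8}; 9 states remain.
Initial partition by acceptance: {q0,q1,q3,q4,q7} | {q2,q5,q6,q9}.
Refine {q0,q1,q3,q4,q7} on symbol 0: members go to different blocks, giving {q1,q3,q4} and {q0,q7}.
Split {q1,q3,q4} by δ(·,1) → {q1,q4} and {q3}.
On input 0, block {q2,q5,q6,q9} splits into {q2,q5,q6} and {q9}.
On input 1, block {q2,q5,q6} splits into {q5,q6} and {q2}.
No further refinement is possible. Final partition (6 blocks): {q1,q4} | {q5,q6} | {q0,q7} | {q3} | {q9} | {q2}.
q4 and q1 lie in the same block of the stable partition, so they are equivalent — no string distinguishes them.

Yes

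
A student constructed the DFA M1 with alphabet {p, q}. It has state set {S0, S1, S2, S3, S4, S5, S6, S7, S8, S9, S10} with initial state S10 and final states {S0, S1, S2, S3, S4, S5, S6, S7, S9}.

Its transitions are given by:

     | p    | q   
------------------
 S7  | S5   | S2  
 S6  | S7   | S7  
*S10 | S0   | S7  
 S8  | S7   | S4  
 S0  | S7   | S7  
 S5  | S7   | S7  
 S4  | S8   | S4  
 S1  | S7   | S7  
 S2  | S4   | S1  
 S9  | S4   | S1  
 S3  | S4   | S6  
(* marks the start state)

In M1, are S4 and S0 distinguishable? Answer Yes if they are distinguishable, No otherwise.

Yes

Reachable states from the start: {S0,S1,S2,S4,S5,S7,S8,S10}. Unreachable: {S3,S6,S9} — drop them.
Initial partition by acceptance: {S0,S1,S2,S4,S5,S7} | {S8,S10}.
On input p, block {S0,S1,S2,S4,S5,S7} splits into {S0,S1,S2,S5,S7} and {S4}.
Refine {S0,S1,S2,S5,S7} on symbol p: members go to different blocks, giving {S0,S1,S5,S7} and {S2}.
On input q, block {S0,S1,S5,S7} splits into {S0,S1,S5} and {S7}.
On input p, block {S8,S10} splits into {S8} and {S10}.
Stable partition: {S0,S1,S5} | {S8} | {S4} | {S2} | {S7} | {S10} — 6 equivalence classes.
S4 and S0 end up in different blocks, so they are distinguishable. For instance, the string 'p' is accepted from only S0.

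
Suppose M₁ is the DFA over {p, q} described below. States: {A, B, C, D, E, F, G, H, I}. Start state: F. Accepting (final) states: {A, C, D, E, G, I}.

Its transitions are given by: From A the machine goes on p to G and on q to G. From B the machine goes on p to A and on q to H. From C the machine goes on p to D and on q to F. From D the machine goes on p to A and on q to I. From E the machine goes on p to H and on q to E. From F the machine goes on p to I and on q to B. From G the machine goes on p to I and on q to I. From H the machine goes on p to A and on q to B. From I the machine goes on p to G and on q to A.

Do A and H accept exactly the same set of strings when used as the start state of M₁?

No

States {C,D,E} cannot be reached from the start state, so discard them.
P0 = {A,G,I} | {B,F,H}.
The partition is now stable with 2 blocks: {A,G,I} | {B,F,H}.
A and H end up in different blocks, so they are distinguishable. For instance, the string 'ε' is accepted from only A.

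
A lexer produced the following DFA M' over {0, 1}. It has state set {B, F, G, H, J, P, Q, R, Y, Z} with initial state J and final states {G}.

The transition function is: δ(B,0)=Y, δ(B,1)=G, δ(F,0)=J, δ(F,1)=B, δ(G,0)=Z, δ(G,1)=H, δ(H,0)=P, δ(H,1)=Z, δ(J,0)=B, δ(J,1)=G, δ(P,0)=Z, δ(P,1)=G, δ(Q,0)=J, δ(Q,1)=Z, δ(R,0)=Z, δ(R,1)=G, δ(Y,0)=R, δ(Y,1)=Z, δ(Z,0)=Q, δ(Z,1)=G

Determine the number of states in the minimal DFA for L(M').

4

Reachable states from the start: {B,G,H,J,P,Q,R,Y,Z}. Unreachable: {F} — drop them.
Initial partition by acceptance: {G} | {B,H,J,P,Q,R,Y,Z}.
Split {B,H,J,P,Q,R,Y,Z} by δ(·,1) → {B,J,P,R,Z} and {H,Q,Y}.
On input 0, block {B,J,P,R,Z} splits into {J,P,R} and {B,Z}.
The partition is now stable with 4 blocks: {G} | {J,P,R} | {H,Q,Y} | {B,Z}.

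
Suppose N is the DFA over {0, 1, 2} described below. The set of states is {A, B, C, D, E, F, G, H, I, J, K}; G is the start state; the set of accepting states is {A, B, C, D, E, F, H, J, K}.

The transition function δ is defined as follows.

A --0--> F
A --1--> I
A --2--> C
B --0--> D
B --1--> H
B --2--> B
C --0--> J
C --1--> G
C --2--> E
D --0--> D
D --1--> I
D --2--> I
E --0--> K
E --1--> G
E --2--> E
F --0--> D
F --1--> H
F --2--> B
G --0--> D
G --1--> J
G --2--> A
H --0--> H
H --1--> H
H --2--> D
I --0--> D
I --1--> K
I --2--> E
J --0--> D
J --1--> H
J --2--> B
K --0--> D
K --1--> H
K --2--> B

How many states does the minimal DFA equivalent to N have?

Initial partition by acceptance: {A,B,C,D,E,F,H,J,K} | {G,I}.
On input 1, block {A,B,C,D,E,F,H,J,K} splits into {B,F,H,J,K} and {A,C,D,E}.
Split {B,F,H,J,K} by δ(·,0) → {B,F,J,K} and {H}.
On input 0, block {A,C,D,E} splits into {A,C,E} and {D}.
No further refinement is possible. Final partition (5 blocks): {B,F,J,K} | {G,I} | {A,C,E} | {H} | {D}.

5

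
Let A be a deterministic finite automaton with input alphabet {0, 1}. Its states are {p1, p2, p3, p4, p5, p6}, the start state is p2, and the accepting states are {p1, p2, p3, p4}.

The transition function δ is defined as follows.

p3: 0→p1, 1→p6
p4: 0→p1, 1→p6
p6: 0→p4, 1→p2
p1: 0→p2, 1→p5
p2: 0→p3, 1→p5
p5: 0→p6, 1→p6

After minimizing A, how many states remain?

5

Every state is reachable, so we keep all 6.
Initial partition by acceptance: {p1,p2,p3,p4} | {p5,p6}.
Split {p5,p6} by δ(·,0) → {p5} and {p6}.
Split {p1,p2,p3,p4} by δ(·,1) → {p1,p2} and {p3,p4}.
Split {p1,p2} by δ(·,0) → {p1} and {p2}.
The partition is now stable with 5 blocks: {p1} | {p5} | {p6} | {p3,p4} | {p2}.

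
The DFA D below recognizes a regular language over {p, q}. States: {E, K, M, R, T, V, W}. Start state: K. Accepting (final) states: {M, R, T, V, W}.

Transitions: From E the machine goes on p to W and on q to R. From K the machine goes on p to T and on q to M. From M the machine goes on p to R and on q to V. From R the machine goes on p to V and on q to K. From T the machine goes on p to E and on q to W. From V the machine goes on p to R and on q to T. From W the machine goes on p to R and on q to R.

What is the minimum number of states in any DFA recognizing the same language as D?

7

All states are reachable from the start state.
P0 = {M,R,T,V,W} | {E,K}.
Split {M,R,T,V,W} by δ(·,p) → {M,R,V,W} and {T}.
Split {M,R,V,W} by δ(·,q) → {M,W} and {R} and {V}.
On input q, block {M,W} splits into {M} and {W}.
On input p, block {E,K} splits into {K} and {E}.
No further refinement is possible. Final partition (7 blocks): {M} | {K} | {T} | {R} | {V} | {W} | {E}.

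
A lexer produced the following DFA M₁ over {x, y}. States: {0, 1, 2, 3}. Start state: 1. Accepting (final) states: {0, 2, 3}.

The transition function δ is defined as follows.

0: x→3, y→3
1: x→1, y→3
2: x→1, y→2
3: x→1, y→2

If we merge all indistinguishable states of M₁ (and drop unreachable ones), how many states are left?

2

First remove the unreachable states {0}; 3 states remain.
Start with accepting vs non-accepting: {2,3} | {1}.
The partition is now stable with 2 blocks: {2,3} | {1}.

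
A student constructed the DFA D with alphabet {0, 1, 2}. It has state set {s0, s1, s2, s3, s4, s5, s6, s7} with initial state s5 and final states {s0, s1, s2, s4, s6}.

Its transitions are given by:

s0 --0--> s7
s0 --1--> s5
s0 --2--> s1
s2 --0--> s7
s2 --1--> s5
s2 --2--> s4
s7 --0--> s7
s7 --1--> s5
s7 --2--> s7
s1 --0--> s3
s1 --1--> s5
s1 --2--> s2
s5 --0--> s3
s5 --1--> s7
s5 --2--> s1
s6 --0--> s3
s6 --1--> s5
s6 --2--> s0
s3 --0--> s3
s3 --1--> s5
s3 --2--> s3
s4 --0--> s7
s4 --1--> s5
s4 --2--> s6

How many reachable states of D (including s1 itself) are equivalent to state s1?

5

P0 = {s0,s1,s2,s4,s6} | {s3,s5,s7}.
On input 2, block {s3,s5,s7} splits into {s3,s7} and {s5}.
The partition is now stable with 3 blocks: {s0,s1,s2,s4,s6} | {s3,s7} | {s5}.
The equivalence class containing s1 is {s0,s1,s2,s4,s6}, of size 5.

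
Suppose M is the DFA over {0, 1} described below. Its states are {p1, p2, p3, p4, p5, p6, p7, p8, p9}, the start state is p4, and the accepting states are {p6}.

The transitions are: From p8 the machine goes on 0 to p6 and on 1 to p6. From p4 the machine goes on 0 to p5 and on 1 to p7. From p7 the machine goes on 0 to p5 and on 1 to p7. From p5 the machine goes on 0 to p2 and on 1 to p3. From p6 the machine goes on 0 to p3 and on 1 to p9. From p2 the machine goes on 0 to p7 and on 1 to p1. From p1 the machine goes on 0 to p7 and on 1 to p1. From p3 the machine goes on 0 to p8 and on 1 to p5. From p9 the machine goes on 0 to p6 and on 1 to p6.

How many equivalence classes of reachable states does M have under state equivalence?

6

Every state is reachable, so we keep all 9.
P0 = {p6} | {p1,p2,p3,p4,p5,p7,p8,p9}.
Split {p1,p2,p3,p4,p5,p7,p8,p9} by δ(·,0) → {p1,p2,p3,p4,p5,p7} and {p8,p9}.
Split {p1,p2,p3,p4,p5,p7} by δ(·,0) → {p1,p2,p4,p5,p7} and {p3}.
Split {p1,p2,p4,p5,p7} by δ(·,1) → {p1,p2,p4,p7} and {p5}.
Split {p1,p2,p4,p7} by δ(·,0) → {p1,p2} and {p4,p7}.
The partition is now stable with 6 blocks: {p6} | {p1,p2} | {p8,p9} | {p3} | {p5} | {p4,p7}.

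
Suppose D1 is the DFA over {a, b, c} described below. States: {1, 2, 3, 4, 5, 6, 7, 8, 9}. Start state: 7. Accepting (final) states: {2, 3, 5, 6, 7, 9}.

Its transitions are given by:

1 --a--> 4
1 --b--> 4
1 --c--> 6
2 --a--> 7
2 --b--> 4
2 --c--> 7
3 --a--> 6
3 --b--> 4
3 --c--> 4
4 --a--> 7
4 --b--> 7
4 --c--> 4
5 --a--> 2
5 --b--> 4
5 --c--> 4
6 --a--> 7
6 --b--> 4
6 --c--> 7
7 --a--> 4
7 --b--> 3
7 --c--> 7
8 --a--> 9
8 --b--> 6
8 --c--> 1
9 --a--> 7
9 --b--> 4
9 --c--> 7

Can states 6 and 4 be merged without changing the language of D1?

No

Reachable states from the start: {3,4,6,7}. Unreachable: {1,2,5,8,9} — drop them.
Start with accepting vs non-accepting: {3,6,7} | {4}.
Split {3,6,7} by δ(·,a) → {3,6} and {7}.
Split {3,6} by δ(·,a) → {3} and {6}.
Stable partition: {3} | {4} | {7} | {6} — 4 equivalence classes.
6 and 4 end up in different blocks, so they are distinguishable. For instance, the string 'ε' is accepted from only 6.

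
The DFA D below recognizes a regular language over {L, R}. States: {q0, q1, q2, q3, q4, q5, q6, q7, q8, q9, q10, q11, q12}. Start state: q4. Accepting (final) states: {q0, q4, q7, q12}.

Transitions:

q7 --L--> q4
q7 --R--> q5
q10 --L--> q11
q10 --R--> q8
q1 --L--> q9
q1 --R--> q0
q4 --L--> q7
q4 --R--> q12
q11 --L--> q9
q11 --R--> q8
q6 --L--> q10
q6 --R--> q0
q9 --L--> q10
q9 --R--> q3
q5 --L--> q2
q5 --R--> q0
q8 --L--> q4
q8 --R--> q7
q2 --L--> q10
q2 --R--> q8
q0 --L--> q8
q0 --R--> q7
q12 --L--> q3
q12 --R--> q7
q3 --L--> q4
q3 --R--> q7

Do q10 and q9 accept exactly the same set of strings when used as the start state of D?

Yes

Reachable states from the start: {q0,q2,q3,q4,q5,q7,q8,q9,q10,q11,q12}. Unreachable: {q1,q6} — drop them.
Initial partition by acceptance: {q0,q4,q7,q12} | {q2,q3,q5,q8,q9,q10,q11}.
On input L, block {q0,q4,q7,q12} splits into {q0,q12} and {q4,q7}.
On input L, block {q2,q3,q5,q8,q9,q10,q11} splits into {q2,q5,q9,q10,q11} and {q3,q8}.
Split {q2,q5,q9,q10,q11} by δ(·,R) → {q2,q9,q10,q11} and {q5}.
On input R, block {q4,q7} splits into {q4} and {q7}.
Stable partition: {q0,q12} | {q2,q9,q10,q11} | {q4} | {q3,q8} | {q5} | {q7} — 6 equivalence classes.
q10 and q9 lie in the same block of the stable partition, so they are equivalent — no string distinguishes them.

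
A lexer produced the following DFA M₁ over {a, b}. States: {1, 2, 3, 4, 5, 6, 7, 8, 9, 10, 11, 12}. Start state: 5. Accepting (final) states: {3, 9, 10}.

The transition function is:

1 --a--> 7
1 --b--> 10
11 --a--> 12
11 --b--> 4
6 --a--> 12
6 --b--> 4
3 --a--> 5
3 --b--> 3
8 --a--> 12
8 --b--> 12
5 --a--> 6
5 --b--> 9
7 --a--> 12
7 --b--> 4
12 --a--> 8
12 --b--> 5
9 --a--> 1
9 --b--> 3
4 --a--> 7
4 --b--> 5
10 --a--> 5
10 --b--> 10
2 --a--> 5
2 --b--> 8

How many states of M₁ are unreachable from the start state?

2

Starting at 5 and following transitions, the reachable set is {1, 3, 4, 5, 6, 7, 8, 9, 10, 12}. That leaves 2, 11 unreachable — 2 in total.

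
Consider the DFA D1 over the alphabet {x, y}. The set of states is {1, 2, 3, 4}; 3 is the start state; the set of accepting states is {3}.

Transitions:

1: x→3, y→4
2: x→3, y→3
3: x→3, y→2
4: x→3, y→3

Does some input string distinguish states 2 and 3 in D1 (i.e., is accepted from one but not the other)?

Yes

States {1,4} cannot be reached from the start state, so discard them.
P0 = {3} | {2}.
The partition is now stable with 2 blocks: {3} | {2}.
2 and 3 end up in different blocks, so they are distinguishable. For instance, the string 'ε' is accepted from only 3.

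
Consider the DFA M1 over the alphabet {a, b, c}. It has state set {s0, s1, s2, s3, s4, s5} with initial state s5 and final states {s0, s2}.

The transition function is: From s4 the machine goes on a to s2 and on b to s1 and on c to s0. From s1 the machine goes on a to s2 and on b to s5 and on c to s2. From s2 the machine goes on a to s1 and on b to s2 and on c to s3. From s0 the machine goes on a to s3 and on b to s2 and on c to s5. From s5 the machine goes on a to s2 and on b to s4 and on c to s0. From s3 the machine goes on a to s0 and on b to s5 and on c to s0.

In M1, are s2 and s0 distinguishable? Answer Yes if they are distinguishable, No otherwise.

All states are reachable from the start state.
Initial partition by acceptance: {s0,s2} | {s1,s3,s4,s5}.
Stable partition: {s0,s2} | {s1,s3,s4,s5} — 2 equivalence classes.
s2 and s0 lie in the same block of the stable partition, so they are equivalent — no string distinguishes them.

No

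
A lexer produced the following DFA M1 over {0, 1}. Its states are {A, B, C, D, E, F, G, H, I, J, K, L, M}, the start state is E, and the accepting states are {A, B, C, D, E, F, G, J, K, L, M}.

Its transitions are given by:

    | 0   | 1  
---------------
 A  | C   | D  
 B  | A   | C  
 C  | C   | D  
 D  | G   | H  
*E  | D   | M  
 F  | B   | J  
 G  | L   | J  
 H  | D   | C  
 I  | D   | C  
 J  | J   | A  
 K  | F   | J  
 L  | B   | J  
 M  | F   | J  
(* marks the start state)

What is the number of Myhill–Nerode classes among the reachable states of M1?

8

States {I,K} cannot be reached from the start state, so discard them.
Start with accepting vs non-accepting: {A,B,C,D,E,F,G,J,L,M} | {H}.
Split {A,B,C,D,E,F,G,J,L,M} by δ(·,1) → {A,B,C,E,F,G,J,L,M} and {D}.
On input 0, block {A,B,C,E,F,G,J,L,M} splits into {A,B,C,F,G,J,L,M} and {E}.
Refine {A,B,C,F,G,J,L,M} on symbol 1: members go to different blocks, giving {B,F,G,J,L,M} and {A,C}.
Refine {B,F,G,J,L,M} on symbol 0: members go to different blocks, giving {F,G,J,L,M} and {B}.
Split {F,G,J,L,M} by δ(·,0) → {G,J,M} and {F,L}.
Split {G,J,M} by δ(·,0) → {G,M} and {J}.
Stable partition: {G,M} | {H} | {D} | {E} | {A,C} | {B} | {F,L} | {J} — 8 equivalence classes.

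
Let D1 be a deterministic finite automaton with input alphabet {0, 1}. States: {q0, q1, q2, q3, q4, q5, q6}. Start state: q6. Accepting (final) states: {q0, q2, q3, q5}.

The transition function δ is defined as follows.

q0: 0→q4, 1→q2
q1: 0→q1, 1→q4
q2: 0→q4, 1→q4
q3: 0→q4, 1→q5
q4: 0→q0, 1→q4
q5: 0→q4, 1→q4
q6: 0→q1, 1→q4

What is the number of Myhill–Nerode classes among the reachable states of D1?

Reachable states from the start: {q0,q1,q2,q4,q6}. Unreachable: {q3,q5} — drop them.
Start with accepting vs non-accepting: {q0,q2} | {q1,q4,q6}.
Refine {q0,q2} on symbol 1: members go to different blocks, giving {q0} and {q2}.
On input 0, block {q1,q4,q6} splits into {q1,q6} and {q4}.
The partition is now stable with 4 blocks: {q0} | {q1,q6} | {q2} | {q4}.

4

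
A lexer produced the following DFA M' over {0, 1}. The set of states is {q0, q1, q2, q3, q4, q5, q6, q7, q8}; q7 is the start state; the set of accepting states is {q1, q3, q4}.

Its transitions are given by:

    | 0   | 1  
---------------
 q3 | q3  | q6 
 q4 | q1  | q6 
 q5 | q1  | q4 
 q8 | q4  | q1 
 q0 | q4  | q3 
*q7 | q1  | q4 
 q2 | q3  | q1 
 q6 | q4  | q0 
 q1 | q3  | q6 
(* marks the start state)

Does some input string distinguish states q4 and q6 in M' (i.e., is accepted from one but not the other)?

Yes

Reachable states from the start: {q0,q1,q3,q4,q6,q7}. Unreachable: {q2,q5,q8} — drop them.
Start with accepting vs non-accepting: {q1,q3,q4} | {q0,q6,q7}.
Split {q0,q6,q7} by δ(·,1) → {q0,q7} and {q6}.
Stable partition: {q1,q3,q4} | {q0,q7} | {q6} — 3 equivalence classes.
q4 and q6 end up in different blocks, so they are distinguishable. For instance, the string 'ε' is accepted from only q4.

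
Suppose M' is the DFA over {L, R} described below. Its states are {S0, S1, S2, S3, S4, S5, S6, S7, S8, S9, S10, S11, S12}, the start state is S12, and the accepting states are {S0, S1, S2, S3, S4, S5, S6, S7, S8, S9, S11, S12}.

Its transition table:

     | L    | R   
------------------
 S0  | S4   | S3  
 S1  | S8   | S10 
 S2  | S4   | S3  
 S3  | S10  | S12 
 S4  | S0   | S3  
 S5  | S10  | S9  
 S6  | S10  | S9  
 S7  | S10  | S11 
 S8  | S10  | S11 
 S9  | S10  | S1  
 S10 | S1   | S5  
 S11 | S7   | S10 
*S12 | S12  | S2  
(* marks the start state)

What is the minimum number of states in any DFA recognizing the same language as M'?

States {S6} cannot be reached from the start state, so discard them.
Initial partition by acceptance: {S0,S1,S2,S3,S4,S5,S7,S8,S9,S11,S12} | {S10}.
On input L, block {S0,S1,S2,S3,S4,S5,S7,S8,S9,S11,S12} splits into {S0,S1,S2,S4,S11,S12} and {S3,S5,S7,S8,S9}.
Split {S0,S1,S2,S4,S11,S12} by δ(·,L) → {S0,S2,S4,S12} and {S1,S11}.
Split {S0,S2,S4,S12} by δ(·,R) → {S0,S2,S4} and {S12}.
Refine {S3,S5,S7,S8,S9} on symbol R: members go to different blocks, giving {S7,S8,S9} and {S3} and {S5}.
No further refinement is possible. Final partition (7 blocks): {S0,S2,S4} | {S10} | {S7,S8,S9} | {S1,S11} | {S12} | {S3} | {S5}.

7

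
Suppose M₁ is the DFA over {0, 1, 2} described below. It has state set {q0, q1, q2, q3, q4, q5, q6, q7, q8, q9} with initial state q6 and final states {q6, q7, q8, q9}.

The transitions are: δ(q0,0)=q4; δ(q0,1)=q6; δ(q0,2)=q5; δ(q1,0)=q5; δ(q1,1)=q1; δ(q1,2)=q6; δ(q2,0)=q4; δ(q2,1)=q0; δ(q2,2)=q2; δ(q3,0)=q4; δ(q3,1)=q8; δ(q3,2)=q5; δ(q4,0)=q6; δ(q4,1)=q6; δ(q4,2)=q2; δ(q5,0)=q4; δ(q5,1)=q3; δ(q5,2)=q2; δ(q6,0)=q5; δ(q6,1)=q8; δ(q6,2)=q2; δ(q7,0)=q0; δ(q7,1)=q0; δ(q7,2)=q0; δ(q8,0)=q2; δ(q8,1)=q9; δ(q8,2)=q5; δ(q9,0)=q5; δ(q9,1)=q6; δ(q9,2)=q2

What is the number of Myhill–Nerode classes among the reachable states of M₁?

First remove the unreachable states {q1,q7}; 8 states remain.
Start with accepting vs non-accepting: {q6,q8,q9} | {q0,q2,q3,q4,q5}.
On input 0, block {q0,q2,q3,q4,q5} splits into {q0,q2,q3,q5} and {q4}.
Refine {q0,q2,q3,q5} on symbol 1: members go to different blocks, giving {q0,q3} and {q2,q5}.
The partition is now stable with 4 blocks: {q6,q8,q9} | {q0,q3} | {q4} | {q2,q5}.

4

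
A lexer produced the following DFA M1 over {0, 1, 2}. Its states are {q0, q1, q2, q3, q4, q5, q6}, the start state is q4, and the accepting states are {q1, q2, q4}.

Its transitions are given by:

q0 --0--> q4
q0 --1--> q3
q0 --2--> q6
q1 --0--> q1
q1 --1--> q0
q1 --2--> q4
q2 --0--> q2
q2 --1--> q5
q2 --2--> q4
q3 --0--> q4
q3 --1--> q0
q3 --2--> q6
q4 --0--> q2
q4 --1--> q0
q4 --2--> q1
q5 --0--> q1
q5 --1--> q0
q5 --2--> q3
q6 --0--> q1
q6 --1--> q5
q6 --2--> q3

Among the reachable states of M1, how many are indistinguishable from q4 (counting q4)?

All states are reachable from the start state.
P0 = {q1,q2,q4} | {q0,q3,q5,q6}.
No further refinement is possible. Final partition (2 blocks): {q1,q2,q4} | {q0,q3,q5,q6}.
State q4 belongs to the block {q1,q2,q4}, which has 3 states.

3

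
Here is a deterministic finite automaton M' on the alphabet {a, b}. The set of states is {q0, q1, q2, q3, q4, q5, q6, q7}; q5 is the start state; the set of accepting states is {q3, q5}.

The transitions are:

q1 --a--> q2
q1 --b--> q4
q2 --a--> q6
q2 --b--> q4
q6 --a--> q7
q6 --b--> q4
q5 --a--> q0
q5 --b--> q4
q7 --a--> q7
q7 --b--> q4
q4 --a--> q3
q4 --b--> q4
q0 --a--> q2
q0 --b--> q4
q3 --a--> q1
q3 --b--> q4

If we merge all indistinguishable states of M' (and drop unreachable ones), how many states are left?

3

Every state is reachable, so we keep all 8.
P0 = {q3,q5} | {q0,q1,q2,q4,q6,q7}.
On input a, block {q0,q1,q2,q4,q6,q7} splits into {q0,q1,q2,q6,q7} and {q4}.
No further refinement is possible. Final partition (3 blocks): {q3,q5} | {q0,q1,q2,q6,q7} | {q4}.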